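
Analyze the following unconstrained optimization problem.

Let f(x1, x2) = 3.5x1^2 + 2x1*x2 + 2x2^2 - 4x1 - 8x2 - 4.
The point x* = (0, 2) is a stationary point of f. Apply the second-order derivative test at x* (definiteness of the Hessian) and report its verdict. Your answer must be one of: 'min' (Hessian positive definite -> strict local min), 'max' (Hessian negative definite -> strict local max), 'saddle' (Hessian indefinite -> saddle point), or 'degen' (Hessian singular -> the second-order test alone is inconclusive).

Compute the Hessian H = grad^2 f:
  H = [[7, 2], [2, 4]]
Verify stationarity: grad f(x*) = H x* + g = (0, 0).
Eigenvalues of H: 3, 8.
Both eigenvalues > 0, so H is positive definite -> x* is a strict local min.

min


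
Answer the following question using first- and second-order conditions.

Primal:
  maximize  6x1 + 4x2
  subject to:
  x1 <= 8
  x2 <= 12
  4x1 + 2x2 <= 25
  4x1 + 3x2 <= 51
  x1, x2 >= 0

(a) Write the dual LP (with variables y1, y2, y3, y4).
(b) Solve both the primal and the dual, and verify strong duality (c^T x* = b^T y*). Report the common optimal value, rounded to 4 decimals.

The standard primal-dual pair for 'max c^T x s.t. A x <= b, x >= 0' is:
  Dual:  min b^T y  s.t.  A^T y >= c,  y >= 0.

So the dual LP is:
  minimize  8y1 + 12y2 + 25y3 + 51y4
  subject to:
    y1 + 4y3 + 4y4 >= 6
    y2 + 2y3 + 3y4 >= 4
    y1, y2, y3, y4 >= 0

Solving the primal: x* = (0.25, 12).
  primal value c^T x* = 49.5.
Solving the dual: y* = (0, 1, 1.5, 0).
  dual value b^T y* = 49.5.
Strong duality: c^T x* = b^T y*. Confirmed.

49.5


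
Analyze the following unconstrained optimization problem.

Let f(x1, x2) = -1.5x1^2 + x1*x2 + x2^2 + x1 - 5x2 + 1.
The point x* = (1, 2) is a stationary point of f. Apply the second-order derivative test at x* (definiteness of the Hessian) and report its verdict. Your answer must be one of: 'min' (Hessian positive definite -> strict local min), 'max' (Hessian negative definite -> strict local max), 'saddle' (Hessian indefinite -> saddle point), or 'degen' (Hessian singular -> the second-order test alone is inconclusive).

Compute the Hessian H = grad^2 f:
  H = [[-3, 1], [1, 2]]
Verify stationarity: grad f(x*) = H x* + g = (0, 0).
Eigenvalues of H: -3.1926, 2.1926.
Eigenvalues have mixed signs, so H is indefinite -> x* is a saddle point.

saddle


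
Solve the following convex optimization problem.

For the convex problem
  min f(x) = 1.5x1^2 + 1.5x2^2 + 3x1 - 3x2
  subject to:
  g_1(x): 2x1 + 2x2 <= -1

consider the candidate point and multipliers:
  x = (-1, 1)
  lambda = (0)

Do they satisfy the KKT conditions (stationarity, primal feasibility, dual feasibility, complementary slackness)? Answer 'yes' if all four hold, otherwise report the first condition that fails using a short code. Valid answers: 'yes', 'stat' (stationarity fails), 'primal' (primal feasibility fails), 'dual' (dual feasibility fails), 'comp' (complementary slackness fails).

Gradient of f: grad f(x) = Q x + c = (0, 0)
Constraint values g_i(x) = a_i^T x - b_i:
  g_1((-1, 1)) = 1
Stationarity residual: grad f(x) + sum_i lambda_i a_i = (0, 0)
  -> stationarity OK
Primal feasibility (all g_i <= 0): FAILS
Dual feasibility (all lambda_i >= 0): OK
Complementary slackness (lambda_i * g_i(x) = 0 for all i): OK

Verdict: the first failing condition is primal_feasibility -> primal.

primal


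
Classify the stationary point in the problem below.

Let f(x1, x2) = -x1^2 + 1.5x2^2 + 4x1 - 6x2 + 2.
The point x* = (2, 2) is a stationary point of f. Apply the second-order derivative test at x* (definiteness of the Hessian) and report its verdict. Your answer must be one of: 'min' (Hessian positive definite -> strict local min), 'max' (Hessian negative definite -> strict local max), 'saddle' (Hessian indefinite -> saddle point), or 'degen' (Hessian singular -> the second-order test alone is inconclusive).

Compute the Hessian H = grad^2 f:
  H = [[-2, 0], [0, 3]]
Verify stationarity: grad f(x*) = H x* + g = (0, 0).
Eigenvalues of H: -2, 3.
Eigenvalues have mixed signs, so H is indefinite -> x* is a saddle point.

saddle


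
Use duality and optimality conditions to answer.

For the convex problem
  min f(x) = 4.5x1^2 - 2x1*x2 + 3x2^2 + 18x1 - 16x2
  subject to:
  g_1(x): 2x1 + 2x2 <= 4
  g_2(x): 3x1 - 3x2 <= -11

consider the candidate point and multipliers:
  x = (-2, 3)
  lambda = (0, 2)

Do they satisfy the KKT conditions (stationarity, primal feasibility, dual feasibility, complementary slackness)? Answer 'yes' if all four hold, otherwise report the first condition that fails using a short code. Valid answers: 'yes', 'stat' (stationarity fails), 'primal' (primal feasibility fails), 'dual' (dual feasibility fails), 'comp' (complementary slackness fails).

Gradient of f: grad f(x) = Q x + c = (-6, 6)
Constraint values g_i(x) = a_i^T x - b_i:
  g_1((-2, 3)) = -2
  g_2((-2, 3)) = -4
Stationarity residual: grad f(x) + sum_i lambda_i a_i = (0, 0)
  -> stationarity OK
Primal feasibility (all g_i <= 0): OK
Dual feasibility (all lambda_i >= 0): OK
Complementary slackness (lambda_i * g_i(x) = 0 for all i): FAILS

Verdict: the first failing condition is complementary_slackness -> comp.

comp


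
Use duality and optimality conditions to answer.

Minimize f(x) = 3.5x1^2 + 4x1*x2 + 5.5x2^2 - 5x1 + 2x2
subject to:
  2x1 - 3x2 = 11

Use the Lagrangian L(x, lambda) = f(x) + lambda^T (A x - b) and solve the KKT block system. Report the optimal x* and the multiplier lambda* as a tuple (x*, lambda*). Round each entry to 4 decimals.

Form the Lagrangian:
  L(x, lambda) = (1/2) x^T Q x + c^T x + lambda^T (A x - b)
Stationarity (grad_x L = 0): Q x + c + A^T lambda = 0.
Primal feasibility: A x = b.

This gives the KKT block system:
  [ Q   A^T ] [ x     ]   [-c ]
  [ A    0  ] [ lambda ] = [ b ]

Solving the linear system:
  x*      = (2.6258, -1.9161)
  lambda* = (-2.8581)
  f(x*)   = 7.2387

x* = (2.6258, -1.9161), lambda* = (-2.8581)


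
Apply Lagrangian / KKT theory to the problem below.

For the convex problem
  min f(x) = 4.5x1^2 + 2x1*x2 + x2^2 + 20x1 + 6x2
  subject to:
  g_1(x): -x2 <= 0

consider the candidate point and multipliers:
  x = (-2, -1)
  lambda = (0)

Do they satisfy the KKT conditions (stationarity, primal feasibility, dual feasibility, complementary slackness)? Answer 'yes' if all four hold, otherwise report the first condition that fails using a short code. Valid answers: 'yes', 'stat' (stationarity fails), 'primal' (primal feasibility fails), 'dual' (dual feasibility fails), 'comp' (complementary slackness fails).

Gradient of f: grad f(x) = Q x + c = (0, 0)
Constraint values g_i(x) = a_i^T x - b_i:
  g_1((-2, -1)) = 1
Stationarity residual: grad f(x) + sum_i lambda_i a_i = (0, 0)
  -> stationarity OK
Primal feasibility (all g_i <= 0): FAILS
Dual feasibility (all lambda_i >= 0): OK
Complementary slackness (lambda_i * g_i(x) = 0 for all i): OK

Verdict: the first failing condition is primal_feasibility -> primal.

primal


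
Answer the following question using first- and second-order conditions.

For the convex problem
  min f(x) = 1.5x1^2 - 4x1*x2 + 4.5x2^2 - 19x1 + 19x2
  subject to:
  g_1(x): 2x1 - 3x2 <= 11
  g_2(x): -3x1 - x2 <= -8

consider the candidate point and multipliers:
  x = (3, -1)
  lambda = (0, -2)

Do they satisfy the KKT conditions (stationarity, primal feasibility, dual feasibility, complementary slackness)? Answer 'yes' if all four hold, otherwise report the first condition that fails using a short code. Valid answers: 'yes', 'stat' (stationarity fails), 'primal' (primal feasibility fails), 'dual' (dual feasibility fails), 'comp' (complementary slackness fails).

Gradient of f: grad f(x) = Q x + c = (-6, -2)
Constraint values g_i(x) = a_i^T x - b_i:
  g_1((3, -1)) = -2
  g_2((3, -1)) = 0
Stationarity residual: grad f(x) + sum_i lambda_i a_i = (0, 0)
  -> stationarity OK
Primal feasibility (all g_i <= 0): OK
Dual feasibility (all lambda_i >= 0): FAILS
Complementary slackness (lambda_i * g_i(x) = 0 for all i): OK

Verdict: the first failing condition is dual_feasibility -> dual.

dual


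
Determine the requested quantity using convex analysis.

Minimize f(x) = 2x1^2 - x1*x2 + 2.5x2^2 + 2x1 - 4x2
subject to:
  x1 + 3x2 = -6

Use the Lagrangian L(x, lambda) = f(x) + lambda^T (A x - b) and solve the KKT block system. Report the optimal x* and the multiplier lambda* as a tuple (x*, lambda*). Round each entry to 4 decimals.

Form the Lagrangian:
  L(x, lambda) = (1/2) x^T Q x + c^T x + lambda^T (A x - b)
Stationarity (grad_x L = 0): Q x + c + A^T lambda = 0.
Primal feasibility: A x = b.

This gives the KKT block system:
  [ Q   A^T ] [ x     ]   [-c ]
  [ A    0  ] [ lambda ] = [ b ]

Solving the linear system:
  x*      = (-1.6596, -1.4468)
  lambda* = (3.1915)
  f(x*)   = 10.8085

x* = (-1.6596, -1.4468), lambda* = (3.1915)


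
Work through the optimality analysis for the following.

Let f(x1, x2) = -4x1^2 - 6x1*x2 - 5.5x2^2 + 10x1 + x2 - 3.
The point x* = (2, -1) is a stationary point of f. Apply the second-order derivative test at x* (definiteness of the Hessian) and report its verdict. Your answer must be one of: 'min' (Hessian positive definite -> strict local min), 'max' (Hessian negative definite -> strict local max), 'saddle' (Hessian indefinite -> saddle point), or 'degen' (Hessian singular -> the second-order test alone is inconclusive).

Compute the Hessian H = grad^2 f:
  H = [[-8, -6], [-6, -11]]
Verify stationarity: grad f(x*) = H x* + g = (0, 0).
Eigenvalues of H: -15.6847, -3.3153.
Both eigenvalues < 0, so H is negative definite -> x* is a strict local max.

max


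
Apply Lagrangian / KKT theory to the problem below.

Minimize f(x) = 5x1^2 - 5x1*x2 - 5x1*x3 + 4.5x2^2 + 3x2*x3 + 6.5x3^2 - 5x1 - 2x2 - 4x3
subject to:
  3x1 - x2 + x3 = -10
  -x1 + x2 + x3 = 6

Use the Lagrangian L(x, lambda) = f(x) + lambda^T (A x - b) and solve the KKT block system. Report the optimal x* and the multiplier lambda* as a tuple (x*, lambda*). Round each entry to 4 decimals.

Form the Lagrangian:
  L(x, lambda) = (1/2) x^T Q x + c^T x + lambda^T (A x - b)
Stationarity (grad_x L = 0): Q x + c + A^T lambda = 0.
Primal feasibility: A x = b.

This gives the KKT block system:
  [ Q   A^T ] [ x     ]   [-c ]
  [ A    0  ] [ lambda ] = [ b ]

Solving the linear system:
  x*      = (-2.6757, 2.6486, 0.6757)
  lambda* = (5.5676, -31.6757)
  f(x*)   = 125.5541

x* = (-2.6757, 2.6486, 0.6757), lambda* = (5.5676, -31.6757)


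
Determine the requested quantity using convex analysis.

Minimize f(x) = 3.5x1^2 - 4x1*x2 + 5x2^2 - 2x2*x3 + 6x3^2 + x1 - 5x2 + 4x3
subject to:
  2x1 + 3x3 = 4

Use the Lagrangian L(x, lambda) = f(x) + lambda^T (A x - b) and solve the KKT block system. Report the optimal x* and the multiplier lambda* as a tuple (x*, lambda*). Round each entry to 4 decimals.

Form the Lagrangian:
  L(x, lambda) = (1/2) x^T Q x + c^T x + lambda^T (A x - b)
Stationarity (grad_x L = 0): Q x + c + A^T lambda = 0.
Primal feasibility: A x = b.

This gives the KKT block system:
  [ Q   A^T ] [ x     ]   [-c ]
  [ A    0  ] [ lambda ] = [ b ]

Solving the linear system:
  x*      = (1.2371, 1.0966, 0.5086)
  lambda* = (-2.6367)
  f(x*)   = 4.1678

x* = (1.2371, 1.0966, 0.5086), lambda* = (-2.6367)


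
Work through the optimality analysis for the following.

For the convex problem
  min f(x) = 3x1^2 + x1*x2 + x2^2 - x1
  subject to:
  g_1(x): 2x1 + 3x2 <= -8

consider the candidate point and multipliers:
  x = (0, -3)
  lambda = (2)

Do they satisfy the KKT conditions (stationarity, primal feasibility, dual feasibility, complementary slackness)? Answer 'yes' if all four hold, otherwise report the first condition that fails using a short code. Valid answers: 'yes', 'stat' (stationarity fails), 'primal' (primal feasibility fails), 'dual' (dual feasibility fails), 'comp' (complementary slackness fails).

Gradient of f: grad f(x) = Q x + c = (-4, -6)
Constraint values g_i(x) = a_i^T x - b_i:
  g_1((0, -3)) = -1
Stationarity residual: grad f(x) + sum_i lambda_i a_i = (0, 0)
  -> stationarity OK
Primal feasibility (all g_i <= 0): OK
Dual feasibility (all lambda_i >= 0): OK
Complementary slackness (lambda_i * g_i(x) = 0 for all i): FAILS

Verdict: the first failing condition is complementary_slackness -> comp.

comp


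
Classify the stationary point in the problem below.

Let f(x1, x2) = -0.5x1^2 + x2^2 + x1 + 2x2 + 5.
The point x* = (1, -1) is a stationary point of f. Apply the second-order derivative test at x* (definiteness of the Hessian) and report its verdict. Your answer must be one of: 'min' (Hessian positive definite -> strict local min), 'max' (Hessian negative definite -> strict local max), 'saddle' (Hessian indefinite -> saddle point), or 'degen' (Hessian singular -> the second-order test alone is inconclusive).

Compute the Hessian H = grad^2 f:
  H = [[-1, 0], [0, 2]]
Verify stationarity: grad f(x*) = H x* + g = (0, 0).
Eigenvalues of H: -1, 2.
Eigenvalues have mixed signs, so H is indefinite -> x* is a saddle point.

saddle


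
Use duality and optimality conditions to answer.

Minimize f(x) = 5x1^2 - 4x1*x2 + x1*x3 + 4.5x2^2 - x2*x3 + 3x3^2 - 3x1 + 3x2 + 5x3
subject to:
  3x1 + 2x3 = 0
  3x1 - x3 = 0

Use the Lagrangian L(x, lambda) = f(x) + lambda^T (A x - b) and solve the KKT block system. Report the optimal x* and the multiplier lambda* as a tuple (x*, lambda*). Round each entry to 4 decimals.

Form the Lagrangian:
  L(x, lambda) = (1/2) x^T Q x + c^T x + lambda^T (A x - b)
Stationarity (grad_x L = 0): Q x + c + A^T lambda = 0.
Primal feasibility: A x = b.

This gives the KKT block system:
  [ Q   A^T ] [ x     ]   [-c ]
  [ A    0  ] [ lambda ] = [ b ]

Solving the linear system:
  x*      = (0, -0.3333, 0)
  lambda* = (-1.5926, 2.1481)
  f(x*)   = -0.5

x* = (0, -0.3333, 0), lambda* = (-1.5926, 2.1481)


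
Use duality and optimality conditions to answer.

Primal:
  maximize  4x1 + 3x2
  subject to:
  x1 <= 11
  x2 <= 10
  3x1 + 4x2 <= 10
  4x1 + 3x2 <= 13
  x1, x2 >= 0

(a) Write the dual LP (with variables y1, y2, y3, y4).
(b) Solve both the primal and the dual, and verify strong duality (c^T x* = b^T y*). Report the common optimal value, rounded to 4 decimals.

The standard primal-dual pair for 'max c^T x s.t. A x <= b, x >= 0' is:
  Dual:  min b^T y  s.t.  A^T y >= c,  y >= 0.

So the dual LP is:
  minimize  11y1 + 10y2 + 10y3 + 13y4
  subject to:
    y1 + 3y3 + 4y4 >= 4
    y2 + 4y3 + 3y4 >= 3
    y1, y2, y3, y4 >= 0

Solving the primal: x* = (3.25, 0).
  primal value c^T x* = 13.
Solving the dual: y* = (0, 0, 0, 1).
  dual value b^T y* = 13.
Strong duality: c^T x* = b^T y*. Confirmed.

13


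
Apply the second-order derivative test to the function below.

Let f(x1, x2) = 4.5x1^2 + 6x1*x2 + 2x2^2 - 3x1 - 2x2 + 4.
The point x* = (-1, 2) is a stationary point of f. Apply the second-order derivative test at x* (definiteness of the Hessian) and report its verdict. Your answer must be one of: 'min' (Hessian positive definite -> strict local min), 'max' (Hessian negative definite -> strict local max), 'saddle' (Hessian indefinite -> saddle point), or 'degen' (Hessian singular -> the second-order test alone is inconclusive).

Compute the Hessian H = grad^2 f:
  H = [[9, 6], [6, 4]]
Verify stationarity: grad f(x*) = H x* + g = (0, 0).
Eigenvalues of H: 0, 13.
H has a zero eigenvalue (singular; positive semidefinite but not definite), so H is neither positive definite, negative definite, nor indefinite. The second-order test alone is inconclusive -> degen.
(Indeed, f is constant along the null direction of H through x*, so x* is not a strict local extremum.)

degen


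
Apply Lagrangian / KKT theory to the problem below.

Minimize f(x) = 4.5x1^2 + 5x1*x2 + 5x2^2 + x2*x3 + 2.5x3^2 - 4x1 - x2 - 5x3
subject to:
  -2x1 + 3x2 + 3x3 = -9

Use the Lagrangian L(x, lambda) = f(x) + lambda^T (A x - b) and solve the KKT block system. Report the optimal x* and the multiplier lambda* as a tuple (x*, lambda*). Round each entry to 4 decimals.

Form the Lagrangian:
  L(x, lambda) = (1/2) x^T Q x + c^T x + lambda^T (A x - b)
Stationarity (grad_x L = 0): Q x + c + A^T lambda = 0.
Primal feasibility: A x = b.

This gives the KKT block system:
  [ Q   A^T ] [ x     ]   [-c ]
  [ A    0  ] [ lambda ] = [ b ]

Solving the linear system:
  x*      = (1.8703, -1.5665, -0.1867)
  lambda* = (2.5)
  f(x*)   = 8.7595

x* = (1.8703, -1.5665, -0.1867), lambda* = (2.5)


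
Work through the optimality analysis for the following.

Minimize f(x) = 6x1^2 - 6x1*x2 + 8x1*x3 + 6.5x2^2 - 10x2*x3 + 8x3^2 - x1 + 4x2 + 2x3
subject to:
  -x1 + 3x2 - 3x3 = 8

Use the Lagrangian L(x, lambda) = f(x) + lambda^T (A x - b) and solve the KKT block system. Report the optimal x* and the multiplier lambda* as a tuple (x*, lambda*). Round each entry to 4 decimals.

Form the Lagrangian:
  L(x, lambda) = (1/2) x^T Q x + c^T x + lambda^T (A x - b)
Stationarity (grad_x L = 0): Q x + c + A^T lambda = 0.
Primal feasibility: A x = b.

This gives the KKT block system:
  [ Q   A^T ] [ x     ]   [-c ]
  [ A    0  ] [ lambda ] = [ b ]

Solving the linear system:
  x*      = (1.0395, 1.1111, -1.902)
  lambda* = (-10.4094)
  f(x*)   = 41.4379

x* = (1.0395, 1.1111, -1.902), lambda* = (-10.4094)


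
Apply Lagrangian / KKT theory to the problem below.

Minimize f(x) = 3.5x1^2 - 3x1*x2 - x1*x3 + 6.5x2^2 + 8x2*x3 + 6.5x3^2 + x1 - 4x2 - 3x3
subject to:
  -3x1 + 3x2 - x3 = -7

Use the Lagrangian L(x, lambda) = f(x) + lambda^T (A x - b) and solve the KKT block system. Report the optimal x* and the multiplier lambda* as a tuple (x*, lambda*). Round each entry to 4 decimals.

Form the Lagrangian:
  L(x, lambda) = (1/2) x^T Q x + c^T x + lambda^T (A x - b)
Stationarity (grad_x L = 0): Q x + c + A^T lambda = 0.
Primal feasibility: A x = b.

This gives the KKT block system:
  [ Q   A^T ] [ x     ]   [-c ]
  [ A    0  ] [ lambda ] = [ b ]

Solving the linear system:
  x*      = (1.0503, -0.9079, 1.1254)
  lambda* = (3.3168)
  f(x*)   = 12.2616

x* = (1.0503, -0.9079, 1.1254), lambda* = (3.3168)


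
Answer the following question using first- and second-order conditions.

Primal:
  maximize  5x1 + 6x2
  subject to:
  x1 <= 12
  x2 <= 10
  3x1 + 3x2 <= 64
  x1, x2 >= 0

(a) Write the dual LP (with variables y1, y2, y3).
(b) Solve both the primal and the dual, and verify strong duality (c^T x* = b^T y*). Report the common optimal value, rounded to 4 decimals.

The standard primal-dual pair for 'max c^T x s.t. A x <= b, x >= 0' is:
  Dual:  min b^T y  s.t.  A^T y >= c,  y >= 0.

So the dual LP is:
  minimize  12y1 + 10y2 + 64y3
  subject to:
    y1 + 3y3 >= 5
    y2 + 3y3 >= 6
    y1, y2, y3 >= 0

Solving the primal: x* = (11.3333, 10).
  primal value c^T x* = 116.6667.
Solving the dual: y* = (0, 1, 1.6667).
  dual value b^T y* = 116.6667.
Strong duality: c^T x* = b^T y*. Confirmed.

116.6667


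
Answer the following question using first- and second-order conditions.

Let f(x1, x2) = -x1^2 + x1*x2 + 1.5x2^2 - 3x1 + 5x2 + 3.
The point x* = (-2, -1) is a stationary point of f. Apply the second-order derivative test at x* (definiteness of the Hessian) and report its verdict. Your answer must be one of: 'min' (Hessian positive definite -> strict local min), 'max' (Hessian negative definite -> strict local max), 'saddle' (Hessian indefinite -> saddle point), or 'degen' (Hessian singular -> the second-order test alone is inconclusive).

Compute the Hessian H = grad^2 f:
  H = [[-2, 1], [1, 3]]
Verify stationarity: grad f(x*) = H x* + g = (0, 0).
Eigenvalues of H: -2.1926, 3.1926.
Eigenvalues have mixed signs, so H is indefinite -> x* is a saddle point.

saddle


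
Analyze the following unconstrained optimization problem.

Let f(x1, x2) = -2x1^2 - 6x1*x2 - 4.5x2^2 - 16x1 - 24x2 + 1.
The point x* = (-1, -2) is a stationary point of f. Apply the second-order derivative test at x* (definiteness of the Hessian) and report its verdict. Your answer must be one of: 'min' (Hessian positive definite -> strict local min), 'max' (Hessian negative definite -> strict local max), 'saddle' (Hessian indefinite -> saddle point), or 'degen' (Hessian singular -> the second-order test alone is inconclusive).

Compute the Hessian H = grad^2 f:
  H = [[-4, -6], [-6, -9]]
Verify stationarity: grad f(x*) = H x* + g = (0, 0).
Eigenvalues of H: -13, 0.
H has a zero eigenvalue (singular; negative semidefinite but not definite), so H is neither positive definite, negative definite, nor indefinite. The second-order test alone is inconclusive -> degen.
(Indeed, f is constant along the null direction of H through x*, so x* is not a strict local extremum.)

degen


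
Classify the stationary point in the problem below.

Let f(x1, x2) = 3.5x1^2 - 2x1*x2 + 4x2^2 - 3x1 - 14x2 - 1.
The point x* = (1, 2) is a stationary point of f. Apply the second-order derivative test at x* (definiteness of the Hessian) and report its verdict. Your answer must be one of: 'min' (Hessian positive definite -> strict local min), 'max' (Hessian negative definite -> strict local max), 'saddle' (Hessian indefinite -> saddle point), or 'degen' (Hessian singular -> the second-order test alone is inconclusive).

Compute the Hessian H = grad^2 f:
  H = [[7, -2], [-2, 8]]
Verify stationarity: grad f(x*) = H x* + g = (0, 0).
Eigenvalues of H: 5.4384, 9.5616.
Both eigenvalues > 0, so H is positive definite -> x* is a strict local min.

min


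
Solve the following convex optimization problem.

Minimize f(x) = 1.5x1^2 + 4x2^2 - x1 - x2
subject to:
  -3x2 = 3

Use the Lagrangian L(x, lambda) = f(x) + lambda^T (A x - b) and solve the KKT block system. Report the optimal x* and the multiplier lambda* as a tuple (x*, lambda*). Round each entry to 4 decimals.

Form the Lagrangian:
  L(x, lambda) = (1/2) x^T Q x + c^T x + lambda^T (A x - b)
Stationarity (grad_x L = 0): Q x + c + A^T lambda = 0.
Primal feasibility: A x = b.

This gives the KKT block system:
  [ Q   A^T ] [ x     ]   [-c ]
  [ A    0  ] [ lambda ] = [ b ]

Solving the linear system:
  x*      = (0.3333, -1)
  lambda* = (-3)
  f(x*)   = 4.8333

x* = (0.3333, -1), lambda* = (-3)


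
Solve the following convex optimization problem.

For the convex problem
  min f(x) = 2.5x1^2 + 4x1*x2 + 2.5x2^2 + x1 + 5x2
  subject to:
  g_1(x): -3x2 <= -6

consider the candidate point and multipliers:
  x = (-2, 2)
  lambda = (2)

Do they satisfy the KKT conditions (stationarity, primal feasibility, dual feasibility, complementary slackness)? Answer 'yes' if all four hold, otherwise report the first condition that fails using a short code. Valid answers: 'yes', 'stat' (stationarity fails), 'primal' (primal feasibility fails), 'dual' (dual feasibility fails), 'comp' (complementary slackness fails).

Gradient of f: grad f(x) = Q x + c = (-1, 7)
Constraint values g_i(x) = a_i^T x - b_i:
  g_1((-2, 2)) = 0
Stationarity residual: grad f(x) + sum_i lambda_i a_i = (-1, 1)
  -> stationarity FAILS
Primal feasibility (all g_i <= 0): OK
Dual feasibility (all lambda_i >= 0): OK
Complementary slackness (lambda_i * g_i(x) = 0 for all i): OK

Verdict: the first failing condition is stationarity -> stat.

stat


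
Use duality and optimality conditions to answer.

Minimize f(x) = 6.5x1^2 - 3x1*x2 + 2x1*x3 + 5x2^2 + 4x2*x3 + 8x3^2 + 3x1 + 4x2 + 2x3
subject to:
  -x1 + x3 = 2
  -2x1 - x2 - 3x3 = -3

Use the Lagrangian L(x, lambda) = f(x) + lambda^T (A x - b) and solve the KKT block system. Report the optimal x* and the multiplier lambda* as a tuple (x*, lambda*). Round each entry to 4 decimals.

Form the Lagrangian:
  L(x, lambda) = (1/2) x^T Q x + c^T x + lambda^T (A x - b)
Stationarity (grad_x L = 0): Q x + c + A^T lambda = 0.
Primal feasibility: A x = b.

This gives the KKT block system:
  [ Q   A^T ] [ x     ]   [-c ]
  [ A    0  ] [ lambda ] = [ b ]

Solving the linear system:
  x*      = (-0.4689, -0.6557, 1.5311)
  lambda* = (-8.0147, 4.9744)
  f(x*)   = 14.9927

x* = (-0.4689, -0.6557, 1.5311), lambda* = (-8.0147, 4.9744)


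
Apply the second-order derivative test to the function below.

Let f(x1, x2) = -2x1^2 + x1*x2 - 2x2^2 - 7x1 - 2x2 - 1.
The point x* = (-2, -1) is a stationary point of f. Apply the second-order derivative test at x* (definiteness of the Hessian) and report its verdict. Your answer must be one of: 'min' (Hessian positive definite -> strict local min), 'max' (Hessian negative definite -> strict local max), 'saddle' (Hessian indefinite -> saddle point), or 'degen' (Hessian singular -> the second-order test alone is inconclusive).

Compute the Hessian H = grad^2 f:
  H = [[-4, 1], [1, -4]]
Verify stationarity: grad f(x*) = H x* + g = (0, 0).
Eigenvalues of H: -5, -3.
Both eigenvalues < 0, so H is negative definite -> x* is a strict local max.

max


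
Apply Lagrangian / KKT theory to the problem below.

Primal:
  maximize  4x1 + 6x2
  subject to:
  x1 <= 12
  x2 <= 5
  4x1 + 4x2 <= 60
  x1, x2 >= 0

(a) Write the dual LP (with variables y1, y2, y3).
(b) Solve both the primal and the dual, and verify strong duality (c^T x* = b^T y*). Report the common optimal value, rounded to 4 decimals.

The standard primal-dual pair for 'max c^T x s.t. A x <= b, x >= 0' is:
  Dual:  min b^T y  s.t.  A^T y >= c,  y >= 0.

So the dual LP is:
  minimize  12y1 + 5y2 + 60y3
  subject to:
    y1 + 4y3 >= 4
    y2 + 4y3 >= 6
    y1, y2, y3 >= 0

Solving the primal: x* = (10, 5).
  primal value c^T x* = 70.
Solving the dual: y* = (0, 2, 1).
  dual value b^T y* = 70.
Strong duality: c^T x* = b^T y*. Confirmed.

70


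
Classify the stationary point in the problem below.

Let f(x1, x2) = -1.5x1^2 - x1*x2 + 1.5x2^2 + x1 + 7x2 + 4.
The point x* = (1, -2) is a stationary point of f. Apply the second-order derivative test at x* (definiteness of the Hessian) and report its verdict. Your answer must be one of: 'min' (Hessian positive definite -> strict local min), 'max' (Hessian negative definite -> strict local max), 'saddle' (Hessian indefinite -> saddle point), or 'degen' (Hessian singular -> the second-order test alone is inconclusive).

Compute the Hessian H = grad^2 f:
  H = [[-3, -1], [-1, 3]]
Verify stationarity: grad f(x*) = H x* + g = (0, 0).
Eigenvalues of H: -3.1623, 3.1623.
Eigenvalues have mixed signs, so H is indefinite -> x* is a saddle point.

saddle


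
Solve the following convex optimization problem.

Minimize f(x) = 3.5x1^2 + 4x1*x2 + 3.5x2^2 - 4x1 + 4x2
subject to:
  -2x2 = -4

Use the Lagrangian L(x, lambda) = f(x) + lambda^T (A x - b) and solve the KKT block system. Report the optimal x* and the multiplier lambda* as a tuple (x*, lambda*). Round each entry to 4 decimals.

Form the Lagrangian:
  L(x, lambda) = (1/2) x^T Q x + c^T x + lambda^T (A x - b)
Stationarity (grad_x L = 0): Q x + c + A^T lambda = 0.
Primal feasibility: A x = b.

This gives the KKT block system:
  [ Q   A^T ] [ x     ]   [-c ]
  [ A    0  ] [ lambda ] = [ b ]

Solving the linear system:
  x*      = (-0.5714, 2)
  lambda* = (7.8571)
  f(x*)   = 20.8571

x* = (-0.5714, 2), lambda* = (7.8571)


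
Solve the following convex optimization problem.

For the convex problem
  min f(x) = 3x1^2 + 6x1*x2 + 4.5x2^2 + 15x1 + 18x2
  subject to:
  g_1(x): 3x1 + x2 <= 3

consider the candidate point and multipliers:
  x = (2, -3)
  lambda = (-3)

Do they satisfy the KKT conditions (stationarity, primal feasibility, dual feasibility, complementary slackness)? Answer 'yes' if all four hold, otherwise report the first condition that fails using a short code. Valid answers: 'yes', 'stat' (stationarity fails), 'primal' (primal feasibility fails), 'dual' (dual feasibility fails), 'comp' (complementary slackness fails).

Gradient of f: grad f(x) = Q x + c = (9, 3)
Constraint values g_i(x) = a_i^T x - b_i:
  g_1((2, -3)) = 0
Stationarity residual: grad f(x) + sum_i lambda_i a_i = (0, 0)
  -> stationarity OK
Primal feasibility (all g_i <= 0): OK
Dual feasibility (all lambda_i >= 0): FAILS
Complementary slackness (lambda_i * g_i(x) = 0 for all i): OK

Verdict: the first failing condition is dual_feasibility -> dual.

dual


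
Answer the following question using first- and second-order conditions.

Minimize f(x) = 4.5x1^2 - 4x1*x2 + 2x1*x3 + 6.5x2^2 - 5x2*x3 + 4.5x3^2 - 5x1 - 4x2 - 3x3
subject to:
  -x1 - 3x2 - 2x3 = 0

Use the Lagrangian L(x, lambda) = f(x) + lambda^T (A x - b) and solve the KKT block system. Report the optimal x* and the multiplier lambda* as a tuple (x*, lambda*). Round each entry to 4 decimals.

Form the Lagrangian:
  L(x, lambda) = (1/2) x^T Q x + c^T x + lambda^T (A x - b)
Stationarity (grad_x L = 0): Q x + c + A^T lambda = 0.
Primal feasibility: A x = b.

This gives the KKT block system:
  [ Q   A^T ] [ x     ]   [-c ]
  [ A    0  ] [ lambda ] = [ b ]

Solving the linear system:
  x*      = (0.3853, -0.0283, -0.1501)
  lambda* = (-1.7195)
  f(x*)   = -0.6813

x* = (0.3853, -0.0283, -0.1501), lambda* = (-1.7195)


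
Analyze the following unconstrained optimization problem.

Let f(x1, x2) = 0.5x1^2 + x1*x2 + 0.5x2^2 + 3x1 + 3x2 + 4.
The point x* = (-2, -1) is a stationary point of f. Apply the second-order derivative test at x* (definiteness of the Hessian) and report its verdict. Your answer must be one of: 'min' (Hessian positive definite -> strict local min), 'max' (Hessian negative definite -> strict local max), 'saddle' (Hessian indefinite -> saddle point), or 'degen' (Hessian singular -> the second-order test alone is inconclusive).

Compute the Hessian H = grad^2 f:
  H = [[1, 1], [1, 1]]
Verify stationarity: grad f(x*) = H x* + g = (0, 0).
Eigenvalues of H: 0, 2.
H has a zero eigenvalue (singular; positive semidefinite but not definite), so H is neither positive definite, negative definite, nor indefinite. The second-order test alone is inconclusive -> degen.
(Indeed, f is constant along the null direction of H through x*, so x* is not a strict local extremum.)

degen


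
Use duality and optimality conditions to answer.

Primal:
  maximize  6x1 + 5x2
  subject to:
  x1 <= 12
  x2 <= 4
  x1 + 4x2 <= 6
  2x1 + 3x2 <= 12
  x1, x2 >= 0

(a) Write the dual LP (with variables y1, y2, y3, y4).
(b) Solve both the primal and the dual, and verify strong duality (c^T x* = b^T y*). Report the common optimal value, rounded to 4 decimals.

The standard primal-dual pair for 'max c^T x s.t. A x <= b, x >= 0' is:
  Dual:  min b^T y  s.t.  A^T y >= c,  y >= 0.

So the dual LP is:
  minimize  12y1 + 4y2 + 6y3 + 12y4
  subject to:
    y1 + y3 + 2y4 >= 6
    y2 + 4y3 + 3y4 >= 5
    y1, y2, y3, y4 >= 0

Solving the primal: x* = (6, 0).
  primal value c^T x* = 36.
Solving the dual: y* = (0, 0, 0, 3).
  dual value b^T y* = 36.
Strong duality: c^T x* = b^T y*. Confirmed.

36


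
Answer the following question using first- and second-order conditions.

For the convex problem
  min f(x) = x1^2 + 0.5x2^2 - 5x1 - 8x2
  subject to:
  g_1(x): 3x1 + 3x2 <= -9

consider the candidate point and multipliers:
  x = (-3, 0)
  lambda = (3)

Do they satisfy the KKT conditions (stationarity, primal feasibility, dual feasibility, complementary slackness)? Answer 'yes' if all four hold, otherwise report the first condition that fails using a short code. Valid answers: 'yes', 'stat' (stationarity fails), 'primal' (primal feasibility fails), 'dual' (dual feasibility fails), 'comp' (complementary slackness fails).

Gradient of f: grad f(x) = Q x + c = (-11, -8)
Constraint values g_i(x) = a_i^T x - b_i:
  g_1((-3, 0)) = 0
Stationarity residual: grad f(x) + sum_i lambda_i a_i = (-2, 1)
  -> stationarity FAILS
Primal feasibility (all g_i <= 0): OK
Dual feasibility (all lambda_i >= 0): OK
Complementary slackness (lambda_i * g_i(x) = 0 for all i): OK

Verdict: the first failing condition is stationarity -> stat.

stat


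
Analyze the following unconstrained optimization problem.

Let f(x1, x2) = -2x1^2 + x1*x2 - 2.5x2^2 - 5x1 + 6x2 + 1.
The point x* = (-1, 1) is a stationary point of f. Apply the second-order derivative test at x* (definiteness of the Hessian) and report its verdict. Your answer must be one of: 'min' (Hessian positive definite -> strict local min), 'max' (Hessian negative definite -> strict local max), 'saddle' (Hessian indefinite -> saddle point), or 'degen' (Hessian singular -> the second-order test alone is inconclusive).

Compute the Hessian H = grad^2 f:
  H = [[-4, 1], [1, -5]]
Verify stationarity: grad f(x*) = H x* + g = (0, 0).
Eigenvalues of H: -5.618, -3.382.
Both eigenvalues < 0, so H is negative definite -> x* is a strict local max.

max


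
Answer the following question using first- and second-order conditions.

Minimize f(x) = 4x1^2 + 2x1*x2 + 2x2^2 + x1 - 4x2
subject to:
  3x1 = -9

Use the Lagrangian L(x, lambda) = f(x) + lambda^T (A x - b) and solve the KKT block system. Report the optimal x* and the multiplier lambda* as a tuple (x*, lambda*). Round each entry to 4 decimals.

Form the Lagrangian:
  L(x, lambda) = (1/2) x^T Q x + c^T x + lambda^T (A x - b)
Stationarity (grad_x L = 0): Q x + c + A^T lambda = 0.
Primal feasibility: A x = b.

This gives the KKT block system:
  [ Q   A^T ] [ x     ]   [-c ]
  [ A    0  ] [ lambda ] = [ b ]

Solving the linear system:
  x*      = (-3, 2.5)
  lambda* = (6)
  f(x*)   = 20.5

x* = (-3, 2.5), lambda* = (6)


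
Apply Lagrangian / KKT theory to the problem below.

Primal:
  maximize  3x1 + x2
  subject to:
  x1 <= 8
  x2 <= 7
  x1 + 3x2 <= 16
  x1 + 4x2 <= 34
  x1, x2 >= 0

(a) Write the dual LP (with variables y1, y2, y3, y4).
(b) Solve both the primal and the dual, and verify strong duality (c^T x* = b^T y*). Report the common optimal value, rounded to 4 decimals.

The standard primal-dual pair for 'max c^T x s.t. A x <= b, x >= 0' is:
  Dual:  min b^T y  s.t.  A^T y >= c,  y >= 0.

So the dual LP is:
  minimize  8y1 + 7y2 + 16y3 + 34y4
  subject to:
    y1 + y3 + y4 >= 3
    y2 + 3y3 + 4y4 >= 1
    y1, y2, y3, y4 >= 0

Solving the primal: x* = (8, 2.6667).
  primal value c^T x* = 26.6667.
Solving the dual: y* = (2.6667, 0, 0.3333, 0).
  dual value b^T y* = 26.6667.
Strong duality: c^T x* = b^T y*. Confirmed.

26.6667


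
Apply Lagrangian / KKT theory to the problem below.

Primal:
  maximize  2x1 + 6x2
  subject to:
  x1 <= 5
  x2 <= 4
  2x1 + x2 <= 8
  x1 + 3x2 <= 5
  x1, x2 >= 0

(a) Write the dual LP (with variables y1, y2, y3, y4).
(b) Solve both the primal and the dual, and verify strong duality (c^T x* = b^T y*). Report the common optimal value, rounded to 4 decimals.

The standard primal-dual pair for 'max c^T x s.t. A x <= b, x >= 0' is:
  Dual:  min b^T y  s.t.  A^T y >= c,  y >= 0.

So the dual LP is:
  minimize  5y1 + 4y2 + 8y3 + 5y4
  subject to:
    y1 + 2y3 + y4 >= 2
    y2 + y3 + 3y4 >= 6
    y1, y2, y3, y4 >= 0

Solving the primal: x* = (3.8, 0.4).
  primal value c^T x* = 10.
Solving the dual: y* = (0, 0, 0, 2).
  dual value b^T y* = 10.
Strong duality: c^T x* = b^T y*. Confirmed.

10


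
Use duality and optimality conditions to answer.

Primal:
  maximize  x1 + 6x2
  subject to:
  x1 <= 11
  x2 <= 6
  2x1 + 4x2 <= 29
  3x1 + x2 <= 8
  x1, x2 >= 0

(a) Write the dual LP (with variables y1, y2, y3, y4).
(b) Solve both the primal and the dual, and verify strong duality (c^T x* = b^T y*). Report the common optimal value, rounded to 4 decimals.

The standard primal-dual pair for 'max c^T x s.t. A x <= b, x >= 0' is:
  Dual:  min b^T y  s.t.  A^T y >= c,  y >= 0.

So the dual LP is:
  minimize  11y1 + 6y2 + 29y3 + 8y4
  subject to:
    y1 + 2y3 + 3y4 >= 1
    y2 + 4y3 + y4 >= 6
    y1, y2, y3, y4 >= 0

Solving the primal: x* = (0.6667, 6).
  primal value c^T x* = 36.6667.
Solving the dual: y* = (0, 5.6667, 0, 0.3333).
  dual value b^T y* = 36.6667.
Strong duality: c^T x* = b^T y*. Confirmed.

36.6667


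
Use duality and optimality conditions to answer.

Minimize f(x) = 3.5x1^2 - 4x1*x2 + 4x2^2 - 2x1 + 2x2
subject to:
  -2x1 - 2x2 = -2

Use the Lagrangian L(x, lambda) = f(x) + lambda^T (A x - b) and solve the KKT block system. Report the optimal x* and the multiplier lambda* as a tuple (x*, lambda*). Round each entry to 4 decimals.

Form the Lagrangian:
  L(x, lambda) = (1/2) x^T Q x + c^T x + lambda^T (A x - b)
Stationarity (grad_x L = 0): Q x + c + A^T lambda = 0.
Primal feasibility: A x = b.

This gives the KKT block system:
  [ Q   A^T ] [ x     ]   [-c ]
  [ A    0  ] [ lambda ] = [ b ]

Solving the linear system:
  x*      = (0.6957, 0.3043)
  lambda* = (0.8261)
  f(x*)   = 0.4348

x* = (0.6957, 0.3043), lambda* = (0.8261)


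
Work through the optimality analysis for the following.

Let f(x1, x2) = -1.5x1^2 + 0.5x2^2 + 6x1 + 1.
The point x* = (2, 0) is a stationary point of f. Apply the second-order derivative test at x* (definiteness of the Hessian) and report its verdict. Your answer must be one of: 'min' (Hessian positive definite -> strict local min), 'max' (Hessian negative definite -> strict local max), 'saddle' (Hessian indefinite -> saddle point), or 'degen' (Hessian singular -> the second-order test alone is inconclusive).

Compute the Hessian H = grad^2 f:
  H = [[-3, 0], [0, 1]]
Verify stationarity: grad f(x*) = H x* + g = (0, 0).
Eigenvalues of H: -3, 1.
Eigenvalues have mixed signs, so H is indefinite -> x* is a saddle point.

saddle


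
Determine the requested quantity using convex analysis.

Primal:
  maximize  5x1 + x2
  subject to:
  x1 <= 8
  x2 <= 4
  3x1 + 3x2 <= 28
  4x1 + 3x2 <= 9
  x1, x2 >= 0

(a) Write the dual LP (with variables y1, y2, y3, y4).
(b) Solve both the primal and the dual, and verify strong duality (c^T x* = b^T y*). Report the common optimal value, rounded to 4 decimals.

The standard primal-dual pair for 'max c^T x s.t. A x <= b, x >= 0' is:
  Dual:  min b^T y  s.t.  A^T y >= c,  y >= 0.

So the dual LP is:
  minimize  8y1 + 4y2 + 28y3 + 9y4
  subject to:
    y1 + 3y3 + 4y4 >= 5
    y2 + 3y3 + 3y4 >= 1
    y1, y2, y3, y4 >= 0

Solving the primal: x* = (2.25, 0).
  primal value c^T x* = 11.25.
Solving the dual: y* = (0, 0, 0, 1.25).
  dual value b^T y* = 11.25.
Strong duality: c^T x* = b^T y*. Confirmed.

11.25


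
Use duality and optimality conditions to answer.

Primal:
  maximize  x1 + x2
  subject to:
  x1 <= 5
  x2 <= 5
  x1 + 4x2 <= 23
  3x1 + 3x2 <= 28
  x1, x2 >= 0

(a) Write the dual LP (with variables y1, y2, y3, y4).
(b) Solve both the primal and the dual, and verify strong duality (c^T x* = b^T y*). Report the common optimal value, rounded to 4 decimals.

The standard primal-dual pair for 'max c^T x s.t. A x <= b, x >= 0' is:
  Dual:  min b^T y  s.t.  A^T y >= c,  y >= 0.

So the dual LP is:
  minimize  5y1 + 5y2 + 23y3 + 28y4
  subject to:
    y1 + y3 + 3y4 >= 1
    y2 + 4y3 + 3y4 >= 1
    y1, y2, y3, y4 >= 0

Solving the primal: x* = (5, 4.3333).
  primal value c^T x* = 9.3333.
Solving the dual: y* = (0, 0, 0, 0.3333).
  dual value b^T y* = 9.3333.
Strong duality: c^T x* = b^T y*. Confirmed.

9.3333


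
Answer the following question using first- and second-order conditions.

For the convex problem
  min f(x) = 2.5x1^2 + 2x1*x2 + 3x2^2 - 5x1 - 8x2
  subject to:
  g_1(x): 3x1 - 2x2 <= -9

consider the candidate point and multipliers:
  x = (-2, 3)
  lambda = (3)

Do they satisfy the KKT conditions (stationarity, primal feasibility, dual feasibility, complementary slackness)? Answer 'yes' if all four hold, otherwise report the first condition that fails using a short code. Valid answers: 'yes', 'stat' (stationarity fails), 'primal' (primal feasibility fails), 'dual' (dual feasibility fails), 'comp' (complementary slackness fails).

Gradient of f: grad f(x) = Q x + c = (-9, 6)
Constraint values g_i(x) = a_i^T x - b_i:
  g_1((-2, 3)) = -3
Stationarity residual: grad f(x) + sum_i lambda_i a_i = (0, 0)
  -> stationarity OK
Primal feasibility (all g_i <= 0): OK
Dual feasibility (all lambda_i >= 0): OK
Complementary slackness (lambda_i * g_i(x) = 0 for all i): FAILS

Verdict: the first failing condition is complementary_slackness -> comp.

comp


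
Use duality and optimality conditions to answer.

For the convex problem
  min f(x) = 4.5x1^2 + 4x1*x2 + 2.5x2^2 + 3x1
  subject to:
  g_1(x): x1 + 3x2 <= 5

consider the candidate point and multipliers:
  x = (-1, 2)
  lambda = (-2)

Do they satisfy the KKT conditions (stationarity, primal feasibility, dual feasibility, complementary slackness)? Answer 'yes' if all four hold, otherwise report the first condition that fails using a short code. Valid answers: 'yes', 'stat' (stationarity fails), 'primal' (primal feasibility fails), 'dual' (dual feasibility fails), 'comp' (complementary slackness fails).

Gradient of f: grad f(x) = Q x + c = (2, 6)
Constraint values g_i(x) = a_i^T x - b_i:
  g_1((-1, 2)) = 0
Stationarity residual: grad f(x) + sum_i lambda_i a_i = (0, 0)
  -> stationarity OK
Primal feasibility (all g_i <= 0): OK
Dual feasibility (all lambda_i >= 0): FAILS
Complementary slackness (lambda_i * g_i(x) = 0 for all i): OK

Verdict: the first failing condition is dual_feasibility -> dual.

dual
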